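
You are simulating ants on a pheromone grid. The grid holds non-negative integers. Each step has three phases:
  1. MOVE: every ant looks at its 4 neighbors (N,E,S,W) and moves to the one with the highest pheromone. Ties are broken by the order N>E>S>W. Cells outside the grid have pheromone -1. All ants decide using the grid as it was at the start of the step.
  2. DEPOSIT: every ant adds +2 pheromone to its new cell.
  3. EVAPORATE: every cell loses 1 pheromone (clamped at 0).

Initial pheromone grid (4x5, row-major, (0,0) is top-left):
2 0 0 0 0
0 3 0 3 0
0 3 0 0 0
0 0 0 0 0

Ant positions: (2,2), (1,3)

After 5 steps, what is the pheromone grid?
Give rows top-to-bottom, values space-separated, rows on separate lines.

After step 1: ants at (2,1),(0,3)
  1 0 0 1 0
  0 2 0 2 0
  0 4 0 0 0
  0 0 0 0 0
After step 2: ants at (1,1),(1,3)
  0 0 0 0 0
  0 3 0 3 0
  0 3 0 0 0
  0 0 0 0 0
After step 3: ants at (2,1),(0,3)
  0 0 0 1 0
  0 2 0 2 0
  0 4 0 0 0
  0 0 0 0 0
After step 4: ants at (1,1),(1,3)
  0 0 0 0 0
  0 3 0 3 0
  0 3 0 0 0
  0 0 0 0 0
After step 5: ants at (2,1),(0,3)
  0 0 0 1 0
  0 2 0 2 0
  0 4 0 0 0
  0 0 0 0 0

0 0 0 1 0
0 2 0 2 0
0 4 0 0 0
0 0 0 0 0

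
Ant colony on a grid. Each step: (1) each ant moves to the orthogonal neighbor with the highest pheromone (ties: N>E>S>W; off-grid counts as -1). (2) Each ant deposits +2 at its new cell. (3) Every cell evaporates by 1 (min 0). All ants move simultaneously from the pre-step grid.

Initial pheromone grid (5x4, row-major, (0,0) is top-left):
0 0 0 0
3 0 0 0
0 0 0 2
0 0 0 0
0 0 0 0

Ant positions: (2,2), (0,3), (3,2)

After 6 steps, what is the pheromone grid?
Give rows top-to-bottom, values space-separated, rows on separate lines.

After step 1: ants at (2,3),(1,3),(2,2)
  0 0 0 0
  2 0 0 1
  0 0 1 3
  0 0 0 0
  0 0 0 0
After step 2: ants at (1,3),(2,3),(2,3)
  0 0 0 0
  1 0 0 2
  0 0 0 6
  0 0 0 0
  0 0 0 0
After step 3: ants at (2,3),(1,3),(1,3)
  0 0 0 0
  0 0 0 5
  0 0 0 7
  0 0 0 0
  0 0 0 0
After step 4: ants at (1,3),(2,3),(2,3)
  0 0 0 0
  0 0 0 6
  0 0 0 10
  0 0 0 0
  0 0 0 0
After step 5: ants at (2,3),(1,3),(1,3)
  0 0 0 0
  0 0 0 9
  0 0 0 11
  0 0 0 0
  0 0 0 0
After step 6: ants at (1,3),(2,3),(2,3)
  0 0 0 0
  0 0 0 10
  0 0 0 14
  0 0 0 0
  0 0 0 0

0 0 0 0
0 0 0 10
0 0 0 14
0 0 0 0
0 0 0 0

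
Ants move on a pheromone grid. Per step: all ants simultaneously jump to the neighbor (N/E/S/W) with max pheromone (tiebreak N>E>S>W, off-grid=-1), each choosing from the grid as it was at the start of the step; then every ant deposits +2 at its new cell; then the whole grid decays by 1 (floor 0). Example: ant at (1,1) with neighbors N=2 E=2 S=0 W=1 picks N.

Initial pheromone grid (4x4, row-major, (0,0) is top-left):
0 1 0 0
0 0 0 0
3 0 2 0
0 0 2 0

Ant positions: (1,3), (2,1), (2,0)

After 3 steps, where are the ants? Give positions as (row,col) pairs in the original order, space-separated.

Step 1: ant0:(1,3)->N->(0,3) | ant1:(2,1)->W->(2,0) | ant2:(2,0)->N->(1,0)
  grid max=4 at (2,0)
Step 2: ant0:(0,3)->S->(1,3) | ant1:(2,0)->N->(1,0) | ant2:(1,0)->S->(2,0)
  grid max=5 at (2,0)
Step 3: ant0:(1,3)->N->(0,3) | ant1:(1,0)->S->(2,0) | ant2:(2,0)->N->(1,0)
  grid max=6 at (2,0)

(0,3) (2,0) (1,0)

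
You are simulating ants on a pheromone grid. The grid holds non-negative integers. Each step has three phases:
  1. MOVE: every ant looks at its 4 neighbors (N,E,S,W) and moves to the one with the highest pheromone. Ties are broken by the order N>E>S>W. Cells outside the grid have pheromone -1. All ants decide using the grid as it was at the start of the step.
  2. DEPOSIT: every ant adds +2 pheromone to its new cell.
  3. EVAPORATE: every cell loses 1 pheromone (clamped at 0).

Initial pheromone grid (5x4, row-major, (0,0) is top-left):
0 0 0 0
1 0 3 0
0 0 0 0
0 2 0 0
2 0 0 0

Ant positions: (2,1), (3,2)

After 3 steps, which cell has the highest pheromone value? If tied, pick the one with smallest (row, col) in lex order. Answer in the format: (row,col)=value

Step 1: ant0:(2,1)->S->(3,1) | ant1:(3,2)->W->(3,1)
  grid max=5 at (3,1)
Step 2: ant0:(3,1)->N->(2,1) | ant1:(3,1)->N->(2,1)
  grid max=4 at (3,1)
Step 3: ant0:(2,1)->S->(3,1) | ant1:(2,1)->S->(3,1)
  grid max=7 at (3,1)
Final grid:
  0 0 0 0
  0 0 0 0
  0 2 0 0
  0 7 0 0
  0 0 0 0
Max pheromone 7 at (3,1)

Answer: (3,1)=7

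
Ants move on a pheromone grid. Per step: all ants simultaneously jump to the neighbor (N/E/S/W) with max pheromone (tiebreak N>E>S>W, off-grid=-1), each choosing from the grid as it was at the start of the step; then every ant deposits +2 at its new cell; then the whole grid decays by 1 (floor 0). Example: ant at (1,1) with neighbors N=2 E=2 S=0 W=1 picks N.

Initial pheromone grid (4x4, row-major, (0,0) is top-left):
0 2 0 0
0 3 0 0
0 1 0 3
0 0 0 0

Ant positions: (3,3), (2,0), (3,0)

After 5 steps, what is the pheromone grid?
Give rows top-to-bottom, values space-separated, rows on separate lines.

After step 1: ants at (2,3),(2,1),(2,0)
  0 1 0 0
  0 2 0 0
  1 2 0 4
  0 0 0 0
After step 2: ants at (1,3),(1,1),(2,1)
  0 0 0 0
  0 3 0 1
  0 3 0 3
  0 0 0 0
After step 3: ants at (2,3),(2,1),(1,1)
  0 0 0 0
  0 4 0 0
  0 4 0 4
  0 0 0 0
After step 4: ants at (1,3),(1,1),(2,1)
  0 0 0 0
  0 5 0 1
  0 5 0 3
  0 0 0 0
After step 5: ants at (2,3),(2,1),(1,1)
  0 0 0 0
  0 6 0 0
  0 6 0 4
  0 0 0 0

0 0 0 0
0 6 0 0
0 6 0 4
0 0 0 0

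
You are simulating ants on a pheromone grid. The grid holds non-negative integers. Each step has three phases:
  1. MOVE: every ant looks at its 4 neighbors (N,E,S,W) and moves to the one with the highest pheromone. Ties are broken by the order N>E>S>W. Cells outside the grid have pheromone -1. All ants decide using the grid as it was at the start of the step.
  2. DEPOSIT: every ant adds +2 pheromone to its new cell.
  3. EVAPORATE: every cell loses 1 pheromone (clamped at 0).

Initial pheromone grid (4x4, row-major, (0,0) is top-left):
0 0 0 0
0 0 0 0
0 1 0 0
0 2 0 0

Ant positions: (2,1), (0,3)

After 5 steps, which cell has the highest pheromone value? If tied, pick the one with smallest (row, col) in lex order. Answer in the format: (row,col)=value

Step 1: ant0:(2,1)->S->(3,1) | ant1:(0,3)->S->(1,3)
  grid max=3 at (3,1)
Step 2: ant0:(3,1)->N->(2,1) | ant1:(1,3)->N->(0,3)
  grid max=2 at (3,1)
Step 3: ant0:(2,1)->S->(3,1) | ant1:(0,3)->S->(1,3)
  grid max=3 at (3,1)
Step 4: ant0:(3,1)->N->(2,1) | ant1:(1,3)->N->(0,3)
  grid max=2 at (3,1)
Step 5: ant0:(2,1)->S->(3,1) | ant1:(0,3)->S->(1,3)
  grid max=3 at (3,1)
Final grid:
  0 0 0 0
  0 0 0 1
  0 0 0 0
  0 3 0 0
Max pheromone 3 at (3,1)

Answer: (3,1)=3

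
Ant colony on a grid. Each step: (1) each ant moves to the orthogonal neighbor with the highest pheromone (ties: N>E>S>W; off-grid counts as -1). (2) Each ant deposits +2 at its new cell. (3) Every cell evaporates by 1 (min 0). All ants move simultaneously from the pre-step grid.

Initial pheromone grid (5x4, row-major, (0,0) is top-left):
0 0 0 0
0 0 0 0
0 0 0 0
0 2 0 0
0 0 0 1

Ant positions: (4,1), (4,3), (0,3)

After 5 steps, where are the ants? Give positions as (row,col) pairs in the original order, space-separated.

Step 1: ant0:(4,1)->N->(3,1) | ant1:(4,3)->N->(3,3) | ant2:(0,3)->S->(1,3)
  grid max=3 at (3,1)
Step 2: ant0:(3,1)->N->(2,1) | ant1:(3,3)->N->(2,3) | ant2:(1,3)->N->(0,3)
  grid max=2 at (3,1)
Step 3: ant0:(2,1)->S->(3,1) | ant1:(2,3)->N->(1,3) | ant2:(0,3)->S->(1,3)
  grid max=3 at (1,3)
Step 4: ant0:(3,1)->N->(2,1) | ant1:(1,3)->N->(0,3) | ant2:(1,3)->N->(0,3)
  grid max=3 at (0,3)
Step 5: ant0:(2,1)->S->(3,1) | ant1:(0,3)->S->(1,3) | ant2:(0,3)->S->(1,3)
  grid max=5 at (1,3)

(3,1) (1,3) (1,3)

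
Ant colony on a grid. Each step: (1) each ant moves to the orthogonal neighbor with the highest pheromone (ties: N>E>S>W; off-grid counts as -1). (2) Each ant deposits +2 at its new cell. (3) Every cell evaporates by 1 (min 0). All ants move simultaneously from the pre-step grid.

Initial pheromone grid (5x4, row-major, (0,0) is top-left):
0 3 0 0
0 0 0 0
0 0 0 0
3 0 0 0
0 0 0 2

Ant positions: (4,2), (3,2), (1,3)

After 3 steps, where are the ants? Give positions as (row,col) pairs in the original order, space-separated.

Step 1: ant0:(4,2)->E->(4,3) | ant1:(3,2)->N->(2,2) | ant2:(1,3)->N->(0,3)
  grid max=3 at (4,3)
Step 2: ant0:(4,3)->N->(3,3) | ant1:(2,2)->N->(1,2) | ant2:(0,3)->S->(1,3)
  grid max=2 at (4,3)
Step 3: ant0:(3,3)->S->(4,3) | ant1:(1,2)->E->(1,3) | ant2:(1,3)->W->(1,2)
  grid max=3 at (4,3)

(4,3) (1,3) (1,2)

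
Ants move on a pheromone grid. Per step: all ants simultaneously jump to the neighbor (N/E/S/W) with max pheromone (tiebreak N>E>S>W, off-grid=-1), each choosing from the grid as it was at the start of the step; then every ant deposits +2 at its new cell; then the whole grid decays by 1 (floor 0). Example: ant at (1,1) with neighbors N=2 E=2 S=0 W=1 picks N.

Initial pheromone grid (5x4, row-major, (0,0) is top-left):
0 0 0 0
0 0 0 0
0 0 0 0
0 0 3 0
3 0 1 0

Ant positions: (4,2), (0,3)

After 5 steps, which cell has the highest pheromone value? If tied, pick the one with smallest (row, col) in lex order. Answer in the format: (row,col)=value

Answer: (3,2)=4

Derivation:
Step 1: ant0:(4,2)->N->(3,2) | ant1:(0,3)->S->(1,3)
  grid max=4 at (3,2)
Step 2: ant0:(3,2)->N->(2,2) | ant1:(1,3)->N->(0,3)
  grid max=3 at (3,2)
Step 3: ant0:(2,2)->S->(3,2) | ant1:(0,3)->S->(1,3)
  grid max=4 at (3,2)
Step 4: ant0:(3,2)->N->(2,2) | ant1:(1,3)->N->(0,3)
  grid max=3 at (3,2)
Step 5: ant0:(2,2)->S->(3,2) | ant1:(0,3)->S->(1,3)
  grid max=4 at (3,2)
Final grid:
  0 0 0 0
  0 0 0 1
  0 0 0 0
  0 0 4 0
  0 0 0 0
Max pheromone 4 at (3,2)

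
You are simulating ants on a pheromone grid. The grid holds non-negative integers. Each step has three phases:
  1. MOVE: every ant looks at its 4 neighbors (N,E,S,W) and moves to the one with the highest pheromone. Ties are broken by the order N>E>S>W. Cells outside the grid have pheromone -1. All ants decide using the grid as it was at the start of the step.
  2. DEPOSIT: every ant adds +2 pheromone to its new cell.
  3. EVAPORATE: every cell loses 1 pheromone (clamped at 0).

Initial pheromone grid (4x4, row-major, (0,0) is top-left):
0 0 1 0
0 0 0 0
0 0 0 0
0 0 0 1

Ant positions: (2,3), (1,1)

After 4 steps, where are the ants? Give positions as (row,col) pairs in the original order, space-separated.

Step 1: ant0:(2,3)->S->(3,3) | ant1:(1,1)->N->(0,1)
  grid max=2 at (3,3)
Step 2: ant0:(3,3)->N->(2,3) | ant1:(0,1)->E->(0,2)
  grid max=1 at (0,2)
Step 3: ant0:(2,3)->S->(3,3) | ant1:(0,2)->E->(0,3)
  grid max=2 at (3,3)
Step 4: ant0:(3,3)->N->(2,3) | ant1:(0,3)->S->(1,3)
  grid max=1 at (1,3)

(2,3) (1,3)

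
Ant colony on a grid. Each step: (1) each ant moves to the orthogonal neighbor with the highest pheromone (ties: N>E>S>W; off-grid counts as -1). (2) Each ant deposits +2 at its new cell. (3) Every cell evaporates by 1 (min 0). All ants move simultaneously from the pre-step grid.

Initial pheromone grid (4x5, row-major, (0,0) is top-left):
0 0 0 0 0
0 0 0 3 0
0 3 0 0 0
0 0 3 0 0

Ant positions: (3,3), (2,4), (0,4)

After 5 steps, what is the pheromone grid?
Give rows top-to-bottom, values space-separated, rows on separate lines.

After step 1: ants at (3,2),(1,4),(1,4)
  0 0 0 0 0
  0 0 0 2 3
  0 2 0 0 0
  0 0 4 0 0
After step 2: ants at (2,2),(1,3),(1,3)
  0 0 0 0 0
  0 0 0 5 2
  0 1 1 0 0
  0 0 3 0 0
After step 3: ants at (3,2),(1,4),(1,4)
  0 0 0 0 0
  0 0 0 4 5
  0 0 0 0 0
  0 0 4 0 0
After step 4: ants at (2,2),(1,3),(1,3)
  0 0 0 0 0
  0 0 0 7 4
  0 0 1 0 0
  0 0 3 0 0
After step 5: ants at (3,2),(1,4),(1,4)
  0 0 0 0 0
  0 0 0 6 7
  0 0 0 0 0
  0 0 4 0 0

0 0 0 0 0
0 0 0 6 7
0 0 0 0 0
0 0 4 0 0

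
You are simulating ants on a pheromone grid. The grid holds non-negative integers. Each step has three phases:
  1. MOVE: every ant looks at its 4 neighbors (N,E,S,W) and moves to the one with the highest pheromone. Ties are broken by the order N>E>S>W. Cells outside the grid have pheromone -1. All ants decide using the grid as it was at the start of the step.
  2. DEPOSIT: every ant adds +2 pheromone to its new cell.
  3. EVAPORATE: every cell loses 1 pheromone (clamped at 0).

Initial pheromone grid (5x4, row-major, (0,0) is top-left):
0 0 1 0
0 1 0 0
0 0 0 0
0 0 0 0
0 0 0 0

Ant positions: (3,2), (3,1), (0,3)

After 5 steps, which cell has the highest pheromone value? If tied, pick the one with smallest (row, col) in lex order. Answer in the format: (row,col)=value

Step 1: ant0:(3,2)->N->(2,2) | ant1:(3,1)->N->(2,1) | ant2:(0,3)->W->(0,2)
  grid max=2 at (0,2)
Step 2: ant0:(2,2)->W->(2,1) | ant1:(2,1)->E->(2,2) | ant2:(0,2)->E->(0,3)
  grid max=2 at (2,1)
Step 3: ant0:(2,1)->E->(2,2) | ant1:(2,2)->W->(2,1) | ant2:(0,3)->W->(0,2)
  grid max=3 at (2,1)
Step 4: ant0:(2,2)->W->(2,1) | ant1:(2,1)->E->(2,2) | ant2:(0,2)->E->(0,3)
  grid max=4 at (2,1)
Step 5: ant0:(2,1)->E->(2,2) | ant1:(2,2)->W->(2,1) | ant2:(0,3)->W->(0,2)
  grid max=5 at (2,1)
Final grid:
  0 0 2 0
  0 0 0 0
  0 5 5 0
  0 0 0 0
  0 0 0 0
Max pheromone 5 at (2,1)

Answer: (2,1)=5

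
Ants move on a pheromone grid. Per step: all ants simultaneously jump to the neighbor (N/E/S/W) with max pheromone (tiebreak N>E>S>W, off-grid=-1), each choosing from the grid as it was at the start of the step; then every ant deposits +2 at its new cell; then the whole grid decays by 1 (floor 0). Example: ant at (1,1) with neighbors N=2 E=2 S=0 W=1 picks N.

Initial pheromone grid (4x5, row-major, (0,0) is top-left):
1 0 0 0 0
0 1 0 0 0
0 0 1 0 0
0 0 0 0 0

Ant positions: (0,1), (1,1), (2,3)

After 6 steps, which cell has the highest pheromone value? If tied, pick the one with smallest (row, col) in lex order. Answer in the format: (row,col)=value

Step 1: ant0:(0,1)->S->(1,1) | ant1:(1,1)->N->(0,1) | ant2:(2,3)->W->(2,2)
  grid max=2 at (1,1)
Step 2: ant0:(1,1)->N->(0,1) | ant1:(0,1)->S->(1,1) | ant2:(2,2)->N->(1,2)
  grid max=3 at (1,1)
Step 3: ant0:(0,1)->S->(1,1) | ant1:(1,1)->N->(0,1) | ant2:(1,2)->W->(1,1)
  grid max=6 at (1,1)
Step 4: ant0:(1,1)->N->(0,1) | ant1:(0,1)->S->(1,1) | ant2:(1,1)->N->(0,1)
  grid max=7 at (1,1)
Step 5: ant0:(0,1)->S->(1,1) | ant1:(1,1)->N->(0,1) | ant2:(0,1)->S->(1,1)
  grid max=10 at (1,1)
Step 6: ant0:(1,1)->N->(0,1) | ant1:(0,1)->S->(1,1) | ant2:(1,1)->N->(0,1)
  grid max=11 at (1,1)
Final grid:
  0 10 0 0 0
  0 11 0 0 0
  0 0 0 0 0
  0 0 0 0 0
Max pheromone 11 at (1,1)

Answer: (1,1)=11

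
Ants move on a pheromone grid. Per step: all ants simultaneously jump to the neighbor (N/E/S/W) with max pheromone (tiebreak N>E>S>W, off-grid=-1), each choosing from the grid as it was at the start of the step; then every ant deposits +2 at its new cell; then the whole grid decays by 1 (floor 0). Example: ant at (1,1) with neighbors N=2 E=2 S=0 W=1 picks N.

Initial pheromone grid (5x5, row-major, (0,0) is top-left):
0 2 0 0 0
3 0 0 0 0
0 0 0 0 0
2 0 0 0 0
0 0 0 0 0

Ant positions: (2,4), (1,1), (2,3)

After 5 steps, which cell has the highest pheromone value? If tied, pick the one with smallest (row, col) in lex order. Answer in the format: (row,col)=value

Step 1: ant0:(2,4)->N->(1,4) | ant1:(1,1)->W->(1,0) | ant2:(2,3)->N->(1,3)
  grid max=4 at (1,0)
Step 2: ant0:(1,4)->W->(1,3) | ant1:(1,0)->N->(0,0) | ant2:(1,3)->E->(1,4)
  grid max=3 at (1,0)
Step 3: ant0:(1,3)->E->(1,4) | ant1:(0,0)->S->(1,0) | ant2:(1,4)->W->(1,3)
  grid max=4 at (1,0)
Step 4: ant0:(1,4)->W->(1,3) | ant1:(1,0)->N->(0,0) | ant2:(1,3)->E->(1,4)
  grid max=4 at (1,3)
Step 5: ant0:(1,3)->E->(1,4) | ant1:(0,0)->S->(1,0) | ant2:(1,4)->W->(1,3)
  grid max=5 at (1,3)
Final grid:
  0 0 0 0 0
  4 0 0 5 5
  0 0 0 0 0
  0 0 0 0 0
  0 0 0 0 0
Max pheromone 5 at (1,3)

Answer: (1,3)=5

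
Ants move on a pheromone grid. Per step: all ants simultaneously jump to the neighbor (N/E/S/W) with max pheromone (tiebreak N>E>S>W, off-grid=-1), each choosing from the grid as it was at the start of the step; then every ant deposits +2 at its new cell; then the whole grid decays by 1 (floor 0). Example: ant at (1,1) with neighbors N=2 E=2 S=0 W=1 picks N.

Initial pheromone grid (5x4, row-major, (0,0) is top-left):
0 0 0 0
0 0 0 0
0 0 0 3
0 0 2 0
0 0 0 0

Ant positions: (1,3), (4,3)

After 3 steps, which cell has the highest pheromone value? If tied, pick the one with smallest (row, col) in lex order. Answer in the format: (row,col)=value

Step 1: ant0:(1,3)->S->(2,3) | ant1:(4,3)->N->(3,3)
  grid max=4 at (2,3)
Step 2: ant0:(2,3)->S->(3,3) | ant1:(3,3)->N->(2,3)
  grid max=5 at (2,3)
Step 3: ant0:(3,3)->N->(2,3) | ant1:(2,3)->S->(3,3)
  grid max=6 at (2,3)
Final grid:
  0 0 0 0
  0 0 0 0
  0 0 0 6
  0 0 0 3
  0 0 0 0
Max pheromone 6 at (2,3)

Answer: (2,3)=6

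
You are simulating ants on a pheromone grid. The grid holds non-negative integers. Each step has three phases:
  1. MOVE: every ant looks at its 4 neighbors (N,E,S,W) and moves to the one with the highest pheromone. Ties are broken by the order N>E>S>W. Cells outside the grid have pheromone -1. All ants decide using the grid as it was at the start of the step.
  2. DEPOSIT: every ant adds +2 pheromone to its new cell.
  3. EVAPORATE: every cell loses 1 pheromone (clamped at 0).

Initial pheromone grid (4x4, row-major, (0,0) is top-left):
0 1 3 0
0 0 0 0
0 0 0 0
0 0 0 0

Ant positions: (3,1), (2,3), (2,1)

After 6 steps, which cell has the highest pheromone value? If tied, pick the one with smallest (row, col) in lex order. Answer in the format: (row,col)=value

Step 1: ant0:(3,1)->N->(2,1) | ant1:(2,3)->N->(1,3) | ant2:(2,1)->N->(1,1)
  grid max=2 at (0,2)
Step 2: ant0:(2,1)->N->(1,1) | ant1:(1,3)->N->(0,3) | ant2:(1,1)->S->(2,1)
  grid max=2 at (1,1)
Step 3: ant0:(1,1)->S->(2,1) | ant1:(0,3)->W->(0,2) | ant2:(2,1)->N->(1,1)
  grid max=3 at (1,1)
Step 4: ant0:(2,1)->N->(1,1) | ant1:(0,2)->E->(0,3) | ant2:(1,1)->S->(2,1)
  grid max=4 at (1,1)
Step 5: ant0:(1,1)->S->(2,1) | ant1:(0,3)->W->(0,2) | ant2:(2,1)->N->(1,1)
  grid max=5 at (1,1)
Step 6: ant0:(2,1)->N->(1,1) | ant1:(0,2)->E->(0,3) | ant2:(1,1)->S->(2,1)
  grid max=6 at (1,1)
Final grid:
  0 0 1 1
  0 6 0 0
  0 6 0 0
  0 0 0 0
Max pheromone 6 at (1,1)

Answer: (1,1)=6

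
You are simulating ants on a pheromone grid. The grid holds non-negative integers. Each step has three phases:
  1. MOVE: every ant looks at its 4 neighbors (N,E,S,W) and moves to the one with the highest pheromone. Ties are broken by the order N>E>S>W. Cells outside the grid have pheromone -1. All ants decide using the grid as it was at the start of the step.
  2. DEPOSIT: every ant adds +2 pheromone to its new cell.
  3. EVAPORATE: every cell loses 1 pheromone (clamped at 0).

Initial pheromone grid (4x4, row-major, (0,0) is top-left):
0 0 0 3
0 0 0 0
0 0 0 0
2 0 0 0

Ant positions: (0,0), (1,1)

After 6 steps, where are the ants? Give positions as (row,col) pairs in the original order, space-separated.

Step 1: ant0:(0,0)->E->(0,1) | ant1:(1,1)->N->(0,1)
  grid max=3 at (0,1)
Step 2: ant0:(0,1)->E->(0,2) | ant1:(0,1)->E->(0,2)
  grid max=3 at (0,2)
Step 3: ant0:(0,2)->W->(0,1) | ant1:(0,2)->W->(0,1)
  grid max=5 at (0,1)
Step 4: ant0:(0,1)->E->(0,2) | ant1:(0,1)->E->(0,2)
  grid max=5 at (0,2)
Step 5: ant0:(0,2)->W->(0,1) | ant1:(0,2)->W->(0,1)
  grid max=7 at (0,1)
Step 6: ant0:(0,1)->E->(0,2) | ant1:(0,1)->E->(0,2)
  grid max=7 at (0,2)

(0,2) (0,2)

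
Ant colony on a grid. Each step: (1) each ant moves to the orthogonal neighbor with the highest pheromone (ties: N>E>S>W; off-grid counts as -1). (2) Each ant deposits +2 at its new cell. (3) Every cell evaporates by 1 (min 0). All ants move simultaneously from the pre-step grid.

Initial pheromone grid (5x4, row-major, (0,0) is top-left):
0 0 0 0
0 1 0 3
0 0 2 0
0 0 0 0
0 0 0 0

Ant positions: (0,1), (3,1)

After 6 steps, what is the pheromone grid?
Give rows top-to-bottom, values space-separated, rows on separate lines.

After step 1: ants at (1,1),(2,1)
  0 0 0 0
  0 2 0 2
  0 1 1 0
  0 0 0 0
  0 0 0 0
After step 2: ants at (2,1),(1,1)
  0 0 0 0
  0 3 0 1
  0 2 0 0
  0 0 0 0
  0 0 0 0
After step 3: ants at (1,1),(2,1)
  0 0 0 0
  0 4 0 0
  0 3 0 0
  0 0 0 0
  0 0 0 0
After step 4: ants at (2,1),(1,1)
  0 0 0 0
  0 5 0 0
  0 4 0 0
  0 0 0 0
  0 0 0 0
After step 5: ants at (1,1),(2,1)
  0 0 0 0
  0 6 0 0
  0 5 0 0
  0 0 0 0
  0 0 0 0
After step 6: ants at (2,1),(1,1)
  0 0 0 0
  0 7 0 0
  0 6 0 0
  0 0 0 0
  0 0 0 0

0 0 0 0
0 7 0 0
0 6 0 0
0 0 0 0
0 0 0 0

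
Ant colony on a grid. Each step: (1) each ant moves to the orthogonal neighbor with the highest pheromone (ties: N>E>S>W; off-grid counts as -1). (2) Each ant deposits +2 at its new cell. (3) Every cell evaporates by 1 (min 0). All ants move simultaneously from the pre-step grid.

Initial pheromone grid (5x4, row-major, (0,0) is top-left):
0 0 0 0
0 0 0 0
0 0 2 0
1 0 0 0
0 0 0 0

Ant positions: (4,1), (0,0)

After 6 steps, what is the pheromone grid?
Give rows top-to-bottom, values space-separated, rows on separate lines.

After step 1: ants at (3,1),(0,1)
  0 1 0 0
  0 0 0 0
  0 0 1 0
  0 1 0 0
  0 0 0 0
After step 2: ants at (2,1),(0,2)
  0 0 1 0
  0 0 0 0
  0 1 0 0
  0 0 0 0
  0 0 0 0
After step 3: ants at (1,1),(0,3)
  0 0 0 1
  0 1 0 0
  0 0 0 0
  0 0 0 0
  0 0 0 0
After step 4: ants at (0,1),(1,3)
  0 1 0 0
  0 0 0 1
  0 0 0 0
  0 0 0 0
  0 0 0 0
After step 5: ants at (0,2),(0,3)
  0 0 1 1
  0 0 0 0
  0 0 0 0
  0 0 0 0
  0 0 0 0
After step 6: ants at (0,3),(0,2)
  0 0 2 2
  0 0 0 0
  0 0 0 0
  0 0 0 0
  0 0 0 0

0 0 2 2
0 0 0 0
0 0 0 0
0 0 0 0
0 0 0 0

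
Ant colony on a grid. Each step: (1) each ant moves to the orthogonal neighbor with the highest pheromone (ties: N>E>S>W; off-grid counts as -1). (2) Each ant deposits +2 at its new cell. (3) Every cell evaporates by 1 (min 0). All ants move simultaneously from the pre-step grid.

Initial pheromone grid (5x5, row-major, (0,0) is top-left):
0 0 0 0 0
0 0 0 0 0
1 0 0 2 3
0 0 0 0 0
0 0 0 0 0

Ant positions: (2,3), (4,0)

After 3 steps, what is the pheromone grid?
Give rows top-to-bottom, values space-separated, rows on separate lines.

After step 1: ants at (2,4),(3,0)
  0 0 0 0 0
  0 0 0 0 0
  0 0 0 1 4
  1 0 0 0 0
  0 0 0 0 0
After step 2: ants at (2,3),(2,0)
  0 0 0 0 0
  0 0 0 0 0
  1 0 0 2 3
  0 0 0 0 0
  0 0 0 0 0
After step 3: ants at (2,4),(1,0)
  0 0 0 0 0
  1 0 0 0 0
  0 0 0 1 4
  0 0 0 0 0
  0 0 0 0 0

0 0 0 0 0
1 0 0 0 0
0 0 0 1 4
0 0 0 0 0
0 0 0 0 0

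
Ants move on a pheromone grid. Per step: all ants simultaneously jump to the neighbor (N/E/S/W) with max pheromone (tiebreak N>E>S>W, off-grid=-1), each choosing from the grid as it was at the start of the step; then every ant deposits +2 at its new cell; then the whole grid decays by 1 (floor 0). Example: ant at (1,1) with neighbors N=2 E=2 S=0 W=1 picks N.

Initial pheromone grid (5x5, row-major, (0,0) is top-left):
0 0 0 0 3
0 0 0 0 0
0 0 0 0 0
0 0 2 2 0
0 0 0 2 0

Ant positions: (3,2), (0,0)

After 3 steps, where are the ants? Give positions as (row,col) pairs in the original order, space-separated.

Step 1: ant0:(3,2)->E->(3,3) | ant1:(0,0)->E->(0,1)
  grid max=3 at (3,3)
Step 2: ant0:(3,3)->S->(4,3) | ant1:(0,1)->E->(0,2)
  grid max=2 at (3,3)
Step 3: ant0:(4,3)->N->(3,3) | ant1:(0,2)->E->(0,3)
  grid max=3 at (3,3)

(3,3) (0,3)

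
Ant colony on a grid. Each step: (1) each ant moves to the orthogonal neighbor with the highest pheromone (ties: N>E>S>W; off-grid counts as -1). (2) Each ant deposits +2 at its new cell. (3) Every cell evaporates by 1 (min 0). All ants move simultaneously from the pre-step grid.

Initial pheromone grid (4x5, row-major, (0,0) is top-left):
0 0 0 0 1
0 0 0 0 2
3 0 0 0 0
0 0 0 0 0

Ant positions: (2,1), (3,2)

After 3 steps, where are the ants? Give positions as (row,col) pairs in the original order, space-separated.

Step 1: ant0:(2,1)->W->(2,0) | ant1:(3,2)->N->(2,2)
  grid max=4 at (2,0)
Step 2: ant0:(2,0)->N->(1,0) | ant1:(2,2)->N->(1,2)
  grid max=3 at (2,0)
Step 3: ant0:(1,0)->S->(2,0) | ant1:(1,2)->N->(0,2)
  grid max=4 at (2,0)

(2,0) (0,2)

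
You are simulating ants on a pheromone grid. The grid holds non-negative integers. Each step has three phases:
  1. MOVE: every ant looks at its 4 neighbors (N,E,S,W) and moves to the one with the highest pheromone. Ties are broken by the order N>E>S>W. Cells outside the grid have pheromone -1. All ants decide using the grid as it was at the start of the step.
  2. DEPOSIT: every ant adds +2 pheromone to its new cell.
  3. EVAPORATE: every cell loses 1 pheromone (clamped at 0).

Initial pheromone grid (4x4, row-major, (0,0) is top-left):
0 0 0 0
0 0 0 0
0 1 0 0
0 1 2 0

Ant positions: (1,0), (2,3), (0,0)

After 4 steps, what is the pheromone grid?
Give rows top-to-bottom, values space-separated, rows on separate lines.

After step 1: ants at (0,0),(1,3),(0,1)
  1 1 0 0
  0 0 0 1
  0 0 0 0
  0 0 1 0
After step 2: ants at (0,1),(0,3),(0,0)
  2 2 0 1
  0 0 0 0
  0 0 0 0
  0 0 0 0
After step 3: ants at (0,0),(1,3),(0,1)
  3 3 0 0
  0 0 0 1
  0 0 0 0
  0 0 0 0
After step 4: ants at (0,1),(0,3),(0,0)
  4 4 0 1
  0 0 0 0
  0 0 0 0
  0 0 0 0

4 4 0 1
0 0 0 0
0 0 0 0
0 0 0 0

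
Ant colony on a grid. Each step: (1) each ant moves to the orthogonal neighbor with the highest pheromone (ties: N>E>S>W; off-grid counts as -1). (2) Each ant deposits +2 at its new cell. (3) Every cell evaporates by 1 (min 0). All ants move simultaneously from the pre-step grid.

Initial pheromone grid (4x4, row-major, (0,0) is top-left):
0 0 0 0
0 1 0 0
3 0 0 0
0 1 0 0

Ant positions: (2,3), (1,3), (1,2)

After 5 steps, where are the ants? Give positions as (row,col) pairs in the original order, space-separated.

Step 1: ant0:(2,3)->N->(1,3) | ant1:(1,3)->N->(0,3) | ant2:(1,2)->W->(1,1)
  grid max=2 at (1,1)
Step 2: ant0:(1,3)->N->(0,3) | ant1:(0,3)->S->(1,3) | ant2:(1,1)->N->(0,1)
  grid max=2 at (0,3)
Step 3: ant0:(0,3)->S->(1,3) | ant1:(1,3)->N->(0,3) | ant2:(0,1)->S->(1,1)
  grid max=3 at (0,3)
Step 4: ant0:(1,3)->N->(0,3) | ant1:(0,3)->S->(1,3) | ant2:(1,1)->N->(0,1)
  grid max=4 at (0,3)
Step 5: ant0:(0,3)->S->(1,3) | ant1:(1,3)->N->(0,3) | ant2:(0,1)->S->(1,1)
  grid max=5 at (0,3)

(1,3) (0,3) (1,1)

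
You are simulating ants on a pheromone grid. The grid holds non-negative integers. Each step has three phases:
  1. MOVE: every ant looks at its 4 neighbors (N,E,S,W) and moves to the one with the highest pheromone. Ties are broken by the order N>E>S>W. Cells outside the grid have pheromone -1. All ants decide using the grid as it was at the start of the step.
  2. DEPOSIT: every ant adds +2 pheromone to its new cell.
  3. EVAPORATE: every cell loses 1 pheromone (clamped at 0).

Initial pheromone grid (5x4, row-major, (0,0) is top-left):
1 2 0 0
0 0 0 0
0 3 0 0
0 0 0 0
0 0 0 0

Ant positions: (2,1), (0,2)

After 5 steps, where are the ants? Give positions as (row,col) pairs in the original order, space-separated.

Step 1: ant0:(2,1)->N->(1,1) | ant1:(0,2)->W->(0,1)
  grid max=3 at (0,1)
Step 2: ant0:(1,1)->N->(0,1) | ant1:(0,1)->S->(1,1)
  grid max=4 at (0,1)
Step 3: ant0:(0,1)->S->(1,1) | ant1:(1,1)->N->(0,1)
  grid max=5 at (0,1)
Step 4: ant0:(1,1)->N->(0,1) | ant1:(0,1)->S->(1,1)
  grid max=6 at (0,1)
Step 5: ant0:(0,1)->S->(1,1) | ant1:(1,1)->N->(0,1)
  grid max=7 at (0,1)

(1,1) (0,1)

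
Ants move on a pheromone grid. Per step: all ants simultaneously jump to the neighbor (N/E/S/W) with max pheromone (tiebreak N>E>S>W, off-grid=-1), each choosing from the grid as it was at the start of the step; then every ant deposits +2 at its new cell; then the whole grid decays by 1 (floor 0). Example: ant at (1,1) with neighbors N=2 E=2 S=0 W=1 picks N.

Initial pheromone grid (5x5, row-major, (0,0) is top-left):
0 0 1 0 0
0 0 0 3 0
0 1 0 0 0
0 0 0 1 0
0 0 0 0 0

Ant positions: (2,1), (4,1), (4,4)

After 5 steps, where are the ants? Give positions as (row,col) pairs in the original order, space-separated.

Step 1: ant0:(2,1)->N->(1,1) | ant1:(4,1)->N->(3,1) | ant2:(4,4)->N->(3,4)
  grid max=2 at (1,3)
Step 2: ant0:(1,1)->N->(0,1) | ant1:(3,1)->N->(2,1) | ant2:(3,4)->N->(2,4)
  grid max=1 at (0,1)
Step 3: ant0:(0,1)->E->(0,2) | ant1:(2,1)->N->(1,1) | ant2:(2,4)->N->(1,4)
  grid max=1 at (0,2)
Step 4: ant0:(0,2)->E->(0,3) | ant1:(1,1)->N->(0,1) | ant2:(1,4)->N->(0,4)
  grid max=1 at (0,1)
Step 5: ant0:(0,3)->E->(0,4) | ant1:(0,1)->E->(0,2) | ant2:(0,4)->W->(0,3)
  grid max=2 at (0,3)

(0,4) (0,2) (0,3)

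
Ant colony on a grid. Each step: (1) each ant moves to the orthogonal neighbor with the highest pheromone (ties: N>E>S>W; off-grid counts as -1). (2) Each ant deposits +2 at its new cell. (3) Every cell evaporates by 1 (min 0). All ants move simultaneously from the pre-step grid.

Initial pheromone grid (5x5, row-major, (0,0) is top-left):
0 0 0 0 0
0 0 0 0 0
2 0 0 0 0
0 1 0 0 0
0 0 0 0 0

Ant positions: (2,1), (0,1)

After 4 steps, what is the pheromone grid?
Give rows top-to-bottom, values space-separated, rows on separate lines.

After step 1: ants at (2,0),(0,2)
  0 0 1 0 0
  0 0 0 0 0
  3 0 0 0 0
  0 0 0 0 0
  0 0 0 0 0
After step 2: ants at (1,0),(0,3)
  0 0 0 1 0
  1 0 0 0 0
  2 0 0 0 0
  0 0 0 0 0
  0 0 0 0 0
After step 3: ants at (2,0),(0,4)
  0 0 0 0 1
  0 0 0 0 0
  3 0 0 0 0
  0 0 0 0 0
  0 0 0 0 0
After step 4: ants at (1,0),(1,4)
  0 0 0 0 0
  1 0 0 0 1
  2 0 0 0 0
  0 0 0 0 0
  0 0 0 0 0

0 0 0 0 0
1 0 0 0 1
2 0 0 0 0
0 0 0 0 0
0 0 0 0 0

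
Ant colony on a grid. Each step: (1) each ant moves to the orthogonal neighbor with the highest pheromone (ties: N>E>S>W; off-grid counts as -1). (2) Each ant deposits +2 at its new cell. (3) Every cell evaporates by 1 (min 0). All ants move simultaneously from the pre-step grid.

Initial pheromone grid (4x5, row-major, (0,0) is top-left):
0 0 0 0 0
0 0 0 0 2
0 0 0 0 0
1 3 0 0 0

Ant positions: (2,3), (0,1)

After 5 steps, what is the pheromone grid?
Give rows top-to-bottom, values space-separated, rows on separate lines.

After step 1: ants at (1,3),(0,2)
  0 0 1 0 0
  0 0 0 1 1
  0 0 0 0 0
  0 2 0 0 0
After step 2: ants at (1,4),(0,3)
  0 0 0 1 0
  0 0 0 0 2
  0 0 0 0 0
  0 1 0 0 0
After step 3: ants at (0,4),(0,4)
  0 0 0 0 3
  0 0 0 0 1
  0 0 0 0 0
  0 0 0 0 0
After step 4: ants at (1,4),(1,4)
  0 0 0 0 2
  0 0 0 0 4
  0 0 0 0 0
  0 0 0 0 0
After step 5: ants at (0,4),(0,4)
  0 0 0 0 5
  0 0 0 0 3
  0 0 0 0 0
  0 0 0 0 0

0 0 0 0 5
0 0 0 0 3
0 0 0 0 0
0 0 0 0 0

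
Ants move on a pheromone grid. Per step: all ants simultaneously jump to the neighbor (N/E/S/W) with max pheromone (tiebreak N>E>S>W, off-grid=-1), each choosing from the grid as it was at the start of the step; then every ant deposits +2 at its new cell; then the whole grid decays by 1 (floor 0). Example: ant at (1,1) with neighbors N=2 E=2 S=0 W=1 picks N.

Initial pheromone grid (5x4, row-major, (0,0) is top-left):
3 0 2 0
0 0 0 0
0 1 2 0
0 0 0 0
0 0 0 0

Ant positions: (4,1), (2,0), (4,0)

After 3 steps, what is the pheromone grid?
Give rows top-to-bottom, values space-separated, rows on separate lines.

After step 1: ants at (3,1),(2,1),(3,0)
  2 0 1 0
  0 0 0 0
  0 2 1 0
  1 1 0 0
  0 0 0 0
After step 2: ants at (2,1),(2,2),(3,1)
  1 0 0 0
  0 0 0 0
  0 3 2 0
  0 2 0 0
  0 0 0 0
After step 3: ants at (2,2),(2,1),(2,1)
  0 0 0 0
  0 0 0 0
  0 6 3 0
  0 1 0 0
  0 0 0 0

0 0 0 0
0 0 0 0
0 6 3 0
0 1 0 0
0 0 0 0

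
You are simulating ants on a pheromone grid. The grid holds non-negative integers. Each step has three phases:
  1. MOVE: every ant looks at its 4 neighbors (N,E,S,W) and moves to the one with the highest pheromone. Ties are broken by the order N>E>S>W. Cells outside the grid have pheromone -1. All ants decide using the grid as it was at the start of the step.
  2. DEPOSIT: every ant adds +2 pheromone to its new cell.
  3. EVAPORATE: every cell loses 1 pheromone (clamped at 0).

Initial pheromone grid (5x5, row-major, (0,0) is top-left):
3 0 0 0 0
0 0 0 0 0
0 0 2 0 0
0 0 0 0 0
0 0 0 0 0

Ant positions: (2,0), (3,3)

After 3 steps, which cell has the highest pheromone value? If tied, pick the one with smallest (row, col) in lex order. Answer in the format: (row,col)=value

Step 1: ant0:(2,0)->N->(1,0) | ant1:(3,3)->N->(2,3)
  grid max=2 at (0,0)
Step 2: ant0:(1,0)->N->(0,0) | ant1:(2,3)->W->(2,2)
  grid max=3 at (0,0)
Step 3: ant0:(0,0)->E->(0,1) | ant1:(2,2)->N->(1,2)
  grid max=2 at (0,0)
Final grid:
  2 1 0 0 0
  0 0 1 0 0
  0 0 1 0 0
  0 0 0 0 0
  0 0 0 0 0
Max pheromone 2 at (0,0)

Answer: (0,0)=2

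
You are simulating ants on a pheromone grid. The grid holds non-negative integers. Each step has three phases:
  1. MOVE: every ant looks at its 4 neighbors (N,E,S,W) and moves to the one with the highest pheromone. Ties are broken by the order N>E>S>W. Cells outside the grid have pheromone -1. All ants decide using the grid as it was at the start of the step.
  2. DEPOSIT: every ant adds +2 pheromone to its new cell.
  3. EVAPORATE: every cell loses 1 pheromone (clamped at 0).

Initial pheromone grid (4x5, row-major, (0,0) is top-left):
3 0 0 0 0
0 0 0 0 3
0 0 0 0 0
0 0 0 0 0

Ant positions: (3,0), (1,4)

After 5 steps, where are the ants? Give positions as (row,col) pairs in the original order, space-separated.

Step 1: ant0:(3,0)->N->(2,0) | ant1:(1,4)->N->(0,4)
  grid max=2 at (0,0)
Step 2: ant0:(2,0)->N->(1,0) | ant1:(0,4)->S->(1,4)
  grid max=3 at (1,4)
Step 3: ant0:(1,0)->N->(0,0) | ant1:(1,4)->N->(0,4)
  grid max=2 at (0,0)
Step 4: ant0:(0,0)->E->(0,1) | ant1:(0,4)->S->(1,4)
  grid max=3 at (1,4)
Step 5: ant0:(0,1)->W->(0,0) | ant1:(1,4)->N->(0,4)
  grid max=2 at (0,0)

(0,0) (0,4)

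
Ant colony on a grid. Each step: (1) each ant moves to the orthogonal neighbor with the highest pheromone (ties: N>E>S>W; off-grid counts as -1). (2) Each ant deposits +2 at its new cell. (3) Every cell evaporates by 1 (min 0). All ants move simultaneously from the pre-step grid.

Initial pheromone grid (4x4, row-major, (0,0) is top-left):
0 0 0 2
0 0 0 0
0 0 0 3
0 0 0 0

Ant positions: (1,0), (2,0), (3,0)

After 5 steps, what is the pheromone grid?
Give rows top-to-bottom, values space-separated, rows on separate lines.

After step 1: ants at (0,0),(1,0),(2,0)
  1 0 0 1
  1 0 0 0
  1 0 0 2
  0 0 0 0
After step 2: ants at (1,0),(0,0),(1,0)
  2 0 0 0
  4 0 0 0
  0 0 0 1
  0 0 0 0
After step 3: ants at (0,0),(1,0),(0,0)
  5 0 0 0
  5 0 0 0
  0 0 0 0
  0 0 0 0
After step 4: ants at (1,0),(0,0),(1,0)
  6 0 0 0
  8 0 0 0
  0 0 0 0
  0 0 0 0
After step 5: ants at (0,0),(1,0),(0,0)
  9 0 0 0
  9 0 0 0
  0 0 0 0
  0 0 0 0

9 0 0 0
9 0 0 0
0 0 0 0
0 0 0 0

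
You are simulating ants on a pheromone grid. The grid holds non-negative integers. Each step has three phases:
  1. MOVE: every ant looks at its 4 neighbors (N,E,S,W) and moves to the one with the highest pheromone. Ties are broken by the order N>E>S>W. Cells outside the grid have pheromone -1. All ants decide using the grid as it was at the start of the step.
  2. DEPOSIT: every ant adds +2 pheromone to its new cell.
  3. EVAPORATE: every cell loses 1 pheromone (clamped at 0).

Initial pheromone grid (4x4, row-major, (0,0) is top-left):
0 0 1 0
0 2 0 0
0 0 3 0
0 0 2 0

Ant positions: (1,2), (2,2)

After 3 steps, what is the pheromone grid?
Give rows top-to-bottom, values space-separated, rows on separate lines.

After step 1: ants at (2,2),(3,2)
  0 0 0 0
  0 1 0 0
  0 0 4 0
  0 0 3 0
After step 2: ants at (3,2),(2,2)
  0 0 0 0
  0 0 0 0
  0 0 5 0
  0 0 4 0
After step 3: ants at (2,2),(3,2)
  0 0 0 0
  0 0 0 0
  0 0 6 0
  0 0 5 0

0 0 0 0
0 0 0 0
0 0 6 0
0 0 5 0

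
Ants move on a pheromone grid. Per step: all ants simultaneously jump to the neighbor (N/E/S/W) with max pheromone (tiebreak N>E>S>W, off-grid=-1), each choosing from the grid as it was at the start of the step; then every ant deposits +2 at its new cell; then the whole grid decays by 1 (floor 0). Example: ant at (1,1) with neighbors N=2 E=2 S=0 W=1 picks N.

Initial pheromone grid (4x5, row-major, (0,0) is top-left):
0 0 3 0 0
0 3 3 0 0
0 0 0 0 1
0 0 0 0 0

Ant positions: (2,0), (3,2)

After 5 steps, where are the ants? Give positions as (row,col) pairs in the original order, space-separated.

Step 1: ant0:(2,0)->N->(1,0) | ant1:(3,2)->N->(2,2)
  grid max=2 at (0,2)
Step 2: ant0:(1,0)->E->(1,1) | ant1:(2,2)->N->(1,2)
  grid max=3 at (1,1)
Step 3: ant0:(1,1)->E->(1,2) | ant1:(1,2)->W->(1,1)
  grid max=4 at (1,1)
Step 4: ant0:(1,2)->W->(1,1) | ant1:(1,1)->E->(1,2)
  grid max=5 at (1,1)
Step 5: ant0:(1,1)->E->(1,2) | ant1:(1,2)->W->(1,1)
  grid max=6 at (1,1)

(1,2) (1,1)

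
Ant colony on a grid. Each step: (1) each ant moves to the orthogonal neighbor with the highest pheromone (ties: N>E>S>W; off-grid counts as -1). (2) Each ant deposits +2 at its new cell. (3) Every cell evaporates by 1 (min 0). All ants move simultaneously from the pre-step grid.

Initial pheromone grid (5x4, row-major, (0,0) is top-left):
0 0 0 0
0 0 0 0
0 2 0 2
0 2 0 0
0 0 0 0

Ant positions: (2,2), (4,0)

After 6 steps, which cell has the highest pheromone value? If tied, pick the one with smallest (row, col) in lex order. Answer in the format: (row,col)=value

Step 1: ant0:(2,2)->E->(2,3) | ant1:(4,0)->N->(3,0)
  grid max=3 at (2,3)
Step 2: ant0:(2,3)->N->(1,3) | ant1:(3,0)->E->(3,1)
  grid max=2 at (2,3)
Step 3: ant0:(1,3)->S->(2,3) | ant1:(3,1)->N->(2,1)
  grid max=3 at (2,3)
Step 4: ant0:(2,3)->N->(1,3) | ant1:(2,1)->S->(3,1)
  grid max=2 at (2,3)
Step 5: ant0:(1,3)->S->(2,3) | ant1:(3,1)->N->(2,1)
  grid max=3 at (2,3)
Step 6: ant0:(2,3)->N->(1,3) | ant1:(2,1)->S->(3,1)
  grid max=2 at (2,3)
Final grid:
  0 0 0 0
  0 0 0 1
  0 0 0 2
  0 2 0 0
  0 0 0 0
Max pheromone 2 at (2,3)

Answer: (2,3)=2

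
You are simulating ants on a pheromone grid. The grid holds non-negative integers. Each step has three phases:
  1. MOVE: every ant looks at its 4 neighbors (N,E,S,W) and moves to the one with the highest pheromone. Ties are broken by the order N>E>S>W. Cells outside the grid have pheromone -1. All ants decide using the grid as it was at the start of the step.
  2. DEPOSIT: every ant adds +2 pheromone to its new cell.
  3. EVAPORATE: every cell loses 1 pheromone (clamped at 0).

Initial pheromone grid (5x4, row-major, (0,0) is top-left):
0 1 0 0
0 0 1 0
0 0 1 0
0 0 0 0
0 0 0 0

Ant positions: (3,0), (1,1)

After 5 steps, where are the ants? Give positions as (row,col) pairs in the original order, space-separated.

Step 1: ant0:(3,0)->N->(2,0) | ant1:(1,1)->N->(0,1)
  grid max=2 at (0,1)
Step 2: ant0:(2,0)->N->(1,0) | ant1:(0,1)->E->(0,2)
  grid max=1 at (0,1)
Step 3: ant0:(1,0)->N->(0,0) | ant1:(0,2)->W->(0,1)
  grid max=2 at (0,1)
Step 4: ant0:(0,0)->E->(0,1) | ant1:(0,1)->W->(0,0)
  grid max=3 at (0,1)
Step 5: ant0:(0,1)->W->(0,0) | ant1:(0,0)->E->(0,1)
  grid max=4 at (0,1)

(0,0) (0,1)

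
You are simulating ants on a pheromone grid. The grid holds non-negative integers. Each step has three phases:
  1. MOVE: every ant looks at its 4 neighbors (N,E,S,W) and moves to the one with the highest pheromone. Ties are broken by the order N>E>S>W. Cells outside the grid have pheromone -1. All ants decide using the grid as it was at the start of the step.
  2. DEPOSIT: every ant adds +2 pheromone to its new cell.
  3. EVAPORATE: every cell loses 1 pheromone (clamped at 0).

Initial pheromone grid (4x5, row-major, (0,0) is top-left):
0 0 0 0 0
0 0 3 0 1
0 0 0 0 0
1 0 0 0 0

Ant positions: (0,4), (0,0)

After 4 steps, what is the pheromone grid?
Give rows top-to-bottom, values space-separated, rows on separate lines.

After step 1: ants at (1,4),(0,1)
  0 1 0 0 0
  0 0 2 0 2
  0 0 0 0 0
  0 0 0 0 0
After step 2: ants at (0,4),(0,2)
  0 0 1 0 1
  0 0 1 0 1
  0 0 0 0 0
  0 0 0 0 0
After step 3: ants at (1,4),(1,2)
  0 0 0 0 0
  0 0 2 0 2
  0 0 0 0 0
  0 0 0 0 0
After step 4: ants at (0,4),(0,2)
  0 0 1 0 1
  0 0 1 0 1
  0 0 0 0 0
  0 0 0 0 0

0 0 1 0 1
0 0 1 0 1
0 0 0 0 0
0 0 0 0 0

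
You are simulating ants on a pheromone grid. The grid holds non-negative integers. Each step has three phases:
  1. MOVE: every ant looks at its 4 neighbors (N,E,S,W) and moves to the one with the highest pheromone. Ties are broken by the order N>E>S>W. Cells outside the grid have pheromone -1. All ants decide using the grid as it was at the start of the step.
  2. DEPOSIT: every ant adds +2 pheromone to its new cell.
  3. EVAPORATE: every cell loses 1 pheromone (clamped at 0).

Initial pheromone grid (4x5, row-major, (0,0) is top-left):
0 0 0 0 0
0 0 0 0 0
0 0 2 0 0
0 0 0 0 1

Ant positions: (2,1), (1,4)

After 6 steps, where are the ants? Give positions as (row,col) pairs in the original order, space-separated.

Step 1: ant0:(2,1)->E->(2,2) | ant1:(1,4)->N->(0,4)
  grid max=3 at (2,2)
Step 2: ant0:(2,2)->N->(1,2) | ant1:(0,4)->S->(1,4)
  grid max=2 at (2,2)
Step 3: ant0:(1,2)->S->(2,2) | ant1:(1,4)->N->(0,4)
  grid max=3 at (2,2)
Step 4: ant0:(2,2)->N->(1,2) | ant1:(0,4)->S->(1,4)
  grid max=2 at (2,2)
Step 5: ant0:(1,2)->S->(2,2) | ant1:(1,4)->N->(0,4)
  grid max=3 at (2,2)
Step 6: ant0:(2,2)->N->(1,2) | ant1:(0,4)->S->(1,4)
  grid max=2 at (2,2)

(1,2) (1,4)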